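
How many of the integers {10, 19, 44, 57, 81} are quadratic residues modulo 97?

2

(10/97) = -1 → non-residue.
(19/97) = -1 → non-residue.
(44/97) = +1 → QR.
(57/97) = -1 → non-residue.
(81/97) = +1 → QR.
Total quadratic residues among the 5: 2.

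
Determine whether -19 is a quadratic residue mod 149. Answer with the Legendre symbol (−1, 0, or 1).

1

First reduce: -19 ≡ 130 (mod 149).
Pull out 2: since 149 ≡ 5 (mod 8), (2/149) = -1.
Reciprocity: 65 ≡ 1 and 149 ≡ 1 (mod 4), so (65/149) = +(149/65).
Reduce top mod 65: now compute (19/65).
Reciprocity: 19 ≡ 3 and 65 ≡ 1 (mod 4), so (19/65) = +(65/19).
Reduce top mod 19: now compute (8/19).
Pull out 2^3: since 19 ≡ 3 (mod 8), (2/19) = -1, so (2/19)^3 = -1.
Reached (1/19) = 1. Collecting the sign flips along the way, the symbol is +1.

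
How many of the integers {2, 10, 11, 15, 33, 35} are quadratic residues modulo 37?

3

(2/37) = -1 → non-residue.
(10/37) = +1 → QR.
(11/37) = +1 → QR.
(15/37) = -1 → non-residue.
(33/37) = +1 → QR.
(35/37) = -1 → non-residue.
Total quadratic residues among the 6: 3.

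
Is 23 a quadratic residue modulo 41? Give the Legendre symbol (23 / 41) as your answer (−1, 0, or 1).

Euler's criterion: (23/41) ≡ 23^20 (mod 41).
23^2 ≡ 37 (mod 41)
23^4 ≡ 16 (mod 41)
23^8 ≡ 10 (mod 41)
23^16 ≡ 18 (mod 41)
23^20 = 23^(16+4) ≡ 1 (mod 41).
Result is 1, so (23/41) = 1.

1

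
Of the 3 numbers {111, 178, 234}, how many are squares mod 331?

2

(111/331) = +1 → QR.
(178/331) = -1 → non-residue.
(234/331) = +1 → QR.
Total quadratic residues among the 3: 2.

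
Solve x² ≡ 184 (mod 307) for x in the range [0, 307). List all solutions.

Since 307 ≡ 3 (mod 4), a square root of 184 is 184^((307+1)/4) = 184^77 mod 307.
Repeated squaring: 184^2≡86, 184^4≡28, 184^8≡170, 184^16≡42, 184^32≡229, 184^64≡251 (mod 307).
184^77 = 184^(64+8+4+1) ≡ 201 (mod 307).
Check: 201² = 40401 ≡ 184 (mod 307). The two roots are 106 and 201.

106, 201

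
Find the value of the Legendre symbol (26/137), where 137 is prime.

Euler's criterion: (26/137) ≡ 26^68 (mod 137).
26^2 ≡ 128 (mod 137)
26^4 ≡ 81 (mod 137)
26^8 ≡ 122 (mod 137)
26^16 ≡ 88 (mod 137)
26^32 ≡ 72 (mod 137)
26^64 ≡ 115 (mod 137)
26^68 = 26^(64+4) ≡ 136 (mod 137).
Result is 136 ≡ −1, so (26/137) = −1.

-1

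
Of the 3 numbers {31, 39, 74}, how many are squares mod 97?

1

(31/97) = +1 → QR.
(39/97) = -1 → non-residue.
(74/97) = -1 → non-residue.
Total quadratic residues among the 3: 1.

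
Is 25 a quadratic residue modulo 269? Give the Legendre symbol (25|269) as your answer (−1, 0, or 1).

1

Reciprocity: 25 ≡ 1 and 269 ≡ 1 (mod 4), so (25/269) = +(269/25).
Reduce top mod 25: now compute (19/25).
Reciprocity: 19 ≡ 3 and 25 ≡ 1 (mod 4), so (19/25) = +(25/19).
Reduce top mod 19: now compute (6/19).
Pull out 2: since 19 ≡ 3 (mod 8), (2/19) = -1.
Reciprocity: 3 ≡ 3 and 19 ≡ 3 (mod 4), so (3/19) = −(19/3).
Reduce top mod 3: now compute (1/3).
Reached (1/3) = 1. Collecting the sign flips along the way, the symbol is +1.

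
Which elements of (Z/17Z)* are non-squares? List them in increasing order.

Square k = 1,…,8 (k and 17−k give the same square):
1²=1, 2²=4, 3²=9, 4²=16, 5²≡8, 6²≡2, 7²≡15, 8²≡13 (mod 17).
The residues are {1, 2, 4, 8, 9, 13, 15, 16}; the non-residues are the remaining 8 nonzero classes.

3,5,6,7,10,11,12,14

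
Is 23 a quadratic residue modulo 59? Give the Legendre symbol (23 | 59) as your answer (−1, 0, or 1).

-1

Reciprocity: 23 ≡ 3 and 59 ≡ 3 (mod 4), so (23/59) = −(59/23).
Reduce top mod 23: now compute (13/23).
Reciprocity: 13 ≡ 1 and 23 ≡ 3 (mod 4), so (13/23) = +(23/13).
Reduce top mod 13: now compute (10/13).
Pull out 2: since 13 ≡ 5 (mod 8), (2/13) = -1.
Reciprocity: 5 ≡ 1 and 13 ≡ 1 (mod 4), so (5/13) = +(13/5).
Reduce top mod 5: now compute (3/5).
Reciprocity: 3 ≡ 3 and 5 ≡ 1 (mod 4), so (3/5) = +(5/3).
Reduce top mod 3: now compute (2/3).
Pull out 2: since 3 ≡ 3 (mod 8), (2/3) = -1.
Reached (1/3) = 1. Collecting the sign flips along the way, the symbol is -1.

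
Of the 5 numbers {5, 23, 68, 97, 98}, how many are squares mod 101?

4

(5/101) = +1 → QR.
(23/101) = +1 → QR.
(68/101) = +1 → QR.
(97/101) = +1 → QR.
(98/101) = -1 → non-residue.
Total quadratic residues among the 5: 4.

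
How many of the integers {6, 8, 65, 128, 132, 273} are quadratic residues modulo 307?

(6/307) = +1 → QR.
(8/307) = -1 → non-residue.
(65/307) = +1 → QR.
(128/307) = -1 → non-residue.
(132/307) = -1 → non-residue.
(273/307) = +1 → QR.
Total quadratic residues among the 6: 3.

3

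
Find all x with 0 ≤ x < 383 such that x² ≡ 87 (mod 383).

121, 262

Since 383 ≡ 3 (mod 4), a square root of 87 is 87^((383+1)/4) = 87^96 mod 383.
Repeated squaring: 87^2≡292, 87^4≡238, 87^8≡343, 87^16≡68, 87^32≡28, 87^64≡18 (mod 383).
87^96 = 87^(64+32) ≡ 121 (mod 383).
Check: 121² = 14641 ≡ 87 (mod 383). The two roots are 121 and 262.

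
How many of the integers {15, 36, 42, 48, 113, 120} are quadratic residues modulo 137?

(15/137) = +1 → QR.
(36/137) = +1 → QR.
(42/137) = -1 → non-residue.
(48/137) = -1 → non-residue.
(113/137) = -1 → non-residue.
(120/137) = +1 → QR.
Total quadratic residues among the 6: 3.

3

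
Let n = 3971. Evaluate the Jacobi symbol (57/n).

Reciprocity: 57 ≡ 1 and 3971 ≡ 3 (mod 4), so (57/3971) = +(3971/57).
Reduce top mod 57: now compute (38/57).
Pull out 2: since 57 ≡ 1 (mod 8), (2/57) = +1.
Reciprocity: 19 ≡ 3 and 57 ≡ 1 (mod 4), so (19/57) = +(57/19).
Reduce top mod 19: now compute (0/19).
Top reduces to 0: gcd > 1, so the symbol is 0.

0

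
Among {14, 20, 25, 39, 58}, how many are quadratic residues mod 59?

(14/59) = -1 → non-residue.
(20/59) = +1 → QR.
(25/59) = +1 → QR.
(39/59) = -1 → non-residue.
(58/59) = -1 → non-residue.
Total quadratic residues among the 5: 2.

2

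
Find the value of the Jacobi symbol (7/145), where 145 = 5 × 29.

-1

Reciprocity: 7 ≡ 3 and 145 ≡ 1 (mod 4), so (7/145) = +(145/7).
Reduce top mod 7: now compute (5/7).
Reciprocity: 5 ≡ 1 and 7 ≡ 3 (mod 4), so (5/7) = +(7/5).
Reduce top mod 5: now compute (2/5).
Pull out 2: since 5 ≡ 5 (mod 8), (2/5) = -1.
Reached (1/5) = 1. Collecting the sign flips along the way, the symbol is -1.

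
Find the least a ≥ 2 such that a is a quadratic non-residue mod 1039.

(2/1039) = +1, so 2 is a residue.
(3/1039) = −1, so 3 is the smallest positive non-residue mod 1039.

3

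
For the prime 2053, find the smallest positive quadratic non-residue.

(2/2053) = −1, so 2 is the smallest positive non-residue mod 2053.

2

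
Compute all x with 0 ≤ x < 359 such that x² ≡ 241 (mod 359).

Since 359 ≡ 3 (mod 4), a square root of 241 is 241^((359+1)/4) = 241^90 mod 359.
Repeated squaring: 241^2≡282, 241^4≡185, 241^8≡120, 241^16≡40, 241^32≡164, 241^64≡330 (mod 359).
241^90 = 241^(64+16+8+2) ≡ 96 (mod 359).
Check: 96² = 9216 ≡ 241 (mod 359). The two roots are 96 and 263.

96, 263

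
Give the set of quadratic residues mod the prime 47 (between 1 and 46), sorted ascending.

1, 2, 3, 4, 6, 7, 8, 9, 12, 14, 16, 17, 18, 21, 24, 25, 27, 28, 32, 34, 36, 37, 42

Square k = 1,…,23 (k and 47−k give the same square):
1²=1, 2²=4, 3²=9, 4²=16, 5²=25, 6²=36, 7²≡2, 8²≡17, 9²≡34, 10²≡6, 11²≡27, 12²≡3, 13²≡28, 14²≡8, 15²≡37, 16²≡21, 17²≡7, 18²≡42, 19²≡32, 20²≡24, 21²≡18, 22²≡14, 23²≡12 (mod 47).
So the quadratic residues mod 47 are {1, 2, 3, 4, 6, 7, 8, 9, 12, 14, 16, 17, 18, 21, 24, 25, 27, 28, 32, 34, 36, 37, 42}.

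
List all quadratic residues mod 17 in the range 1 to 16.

1 2 4 8 9 13 15 16

Square k = 1,…,8 (k and 17−k give the same square):
1²=1, 2²=4, 3²=9, 4²=16, 5²≡8, 6²≡2, 7²≡15, 8²≡13 (mod 17).
So the quadratic residues mod 17 are {1, 2, 4, 8, 9, 13, 15, 16}.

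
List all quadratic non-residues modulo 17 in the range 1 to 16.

Square k = 1,…,8 (k and 17−k give the same square):
1²=1, 2²=4, 3²=9, 4²=16, 5²≡8, 6²≡2, 7²≡15, 8²≡13 (mod 17).
The residues are {1, 2, 4, 8, 9, 13, 15, 16}; the non-residues are the remaining 8 nonzero classes.

3, 5, 6, 7, 10, 11, 12, 14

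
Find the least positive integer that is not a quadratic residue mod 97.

(2/97) = +1, so 2 is a residue.
(3/97) = +1, so 3 is a residue.
(4/97) = +1, so 4 is a residue.
(5/97) = −1, so 5 is the smallest positive non-residue mod 97.

5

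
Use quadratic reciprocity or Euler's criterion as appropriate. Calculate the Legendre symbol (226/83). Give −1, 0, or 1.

First reduce: 226 ≡ 60 (mod 83).
Pull out 2^2: since 83 ≡ 3 (mod 8), (2/83) = -1, so (2/83)^2 = +1.
Reciprocity: 15 ≡ 3 and 83 ≡ 3 (mod 4), so (15/83) = −(83/15).
Reduce top mod 15: now compute (8/15).
Pull out 2^3: since 15 ≡ 7 (mod 8), (2/15) = +1, so (2/15)^3 = +1.
Reached (1/15) = 1. Collecting the sign flips along the way, the symbol is -1.

-1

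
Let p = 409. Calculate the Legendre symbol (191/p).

Reciprocity: 191 ≡ 3 and 409 ≡ 1 (mod 4), so (191/409) = +(409/191).
Reduce top mod 191: now compute (27/191).
Reciprocity: 27 ≡ 3 and 191 ≡ 3 (mod 4), so (27/191) = −(191/27).
Reduce top mod 27: now compute (2/27).
Pull out 2: since 27 ≡ 3 (mod 8), (2/27) = -1.
Reached (1/27) = 1. Collecting the sign flips along the way, the symbol is +1.

1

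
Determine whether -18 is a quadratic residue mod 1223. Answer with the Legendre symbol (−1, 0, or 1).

-1

First reduce: -18 ≡ 1205 (mod 1223).
Reciprocity: 1205 ≡ 1 and 1223 ≡ 3 (mod 4), so (1205/1223) = +(1223/1205).
Reduce top mod 1205: now compute (18/1205).
Pull out 2: since 1205 ≡ 5 (mod 8), (2/1205) = -1.
Reciprocity: 9 ≡ 1 and 1205 ≡ 1 (mod 4), so (9/1205) = +(1205/9).
Reduce top mod 9: now compute (8/9).
Pull out 2^3: since 9 ≡ 1 (mod 8), (2/9) = +1, so (2/9)^3 = +1.
Reached (1/9) = 1. Collecting the sign flips along the way, the symbol is -1.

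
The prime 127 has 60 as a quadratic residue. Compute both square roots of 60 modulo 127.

Since 127 ≡ 3 (mod 4), a square root of 60 is 60^((127+1)/4) = 60^32 mod 127.
Repeated squaring: 60^2≡44, 60^4≡31, 60^8≡72, 60^16≡104, 60^32≡21 (mod 127).
60^32 = 60^(32) ≡ 21 (mod 127).
Check: 21² = 441 ≡ 60 (mod 127). The two roots are 21 and 106.

21, 106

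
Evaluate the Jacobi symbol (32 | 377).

Pull out 2^5: since 377 ≡ 1 (mod 8), (2/377) = +1, so (2/377)^5 = +1.
Reached (1/377) = 1. Collecting the sign flips along the way, the symbol is +1.

1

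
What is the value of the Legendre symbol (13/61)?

Euler's criterion: (13/61) ≡ 13^30 (mod 61).
13^2 ≡ 47 (mod 61)
13^4 ≡ 13 (mod 61)
13^8 ≡ 47 (mod 61)
13^16 ≡ 13 (mod 61)
13^30 = 13^(16+8+4+2) ≡ 1 (mod 61).
Result is 1, so (13/61) = 1.

1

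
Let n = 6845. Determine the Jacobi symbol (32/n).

Pull out 2^5: since 6845 ≡ 5 (mod 8), (2/6845) = -1, so (2/6845)^5 = -1.
Reached (1/6845) = 1. Collecting the sign flips along the way, the symbol is -1.

-1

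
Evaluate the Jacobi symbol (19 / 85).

1

Reciprocity: 19 ≡ 3 and 85 ≡ 1 (mod 4), so (19/85) = +(85/19).
Reduce top mod 19: now compute (9/19).
Reciprocity: 9 ≡ 1 and 19 ≡ 3 (mod 4), so (9/19) = +(19/9).
Reduce top mod 9: now compute (1/9).
Reached (1/9) = 1. Collecting the sign flips along the way, the symbol is +1.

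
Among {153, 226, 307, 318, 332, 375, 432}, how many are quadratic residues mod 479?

(153/479) = -1 → non-residue.
(226/479) = -1 → non-residue.
(307/479) = +1 → QR.
(318/479) = -1 → non-residue.
(332/479) = -1 → non-residue.
(375/479) = +1 → QR.
(432/479) = +1 → QR.
Total quadratic residues among the 7: 3.

3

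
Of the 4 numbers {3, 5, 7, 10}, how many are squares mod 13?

2

(3/13) = +1 → QR.
(5/13) = -1 → non-residue.
(7/13) = -1 → non-residue.
(10/13) = +1 → QR.
Total quadratic residues among the 4: 2.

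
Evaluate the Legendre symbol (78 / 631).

1

Euler's criterion: (78/631) ≡ 78^315 (mod 631).
78^2 ≡ 405 (mod 631)
78^4 ≡ 596 (mod 631)
78^8 ≡ 594 (mod 631)
78^16 ≡ 107 (mod 631)
78^32 ≡ 91 (mod 631)
78^64 ≡ 78 (mod 631)
78^128 ≡ 405 (mod 631)
78^256 ≡ 596 (mod 631)
78^315 = 78^(256+32+16+8+2+1) ≡ 1 (mod 631).
Result is 1, so (78/631) = 1.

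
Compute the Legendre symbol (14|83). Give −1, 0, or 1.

-1

Pull out 2: since 83 ≡ 3 (mod 8), (2/83) = -1.
Reciprocity: 7 ≡ 3 and 83 ≡ 3 (mod 4), so (7/83) = −(83/7).
Reduce top mod 7: now compute (6/7).
Pull out 2: since 7 ≡ 7 (mod 8), (2/7) = +1.
Reciprocity: 3 ≡ 3 and 7 ≡ 3 (mod 4), so (3/7) = −(7/3).
Reduce top mod 3: now compute (1/3).
Reached (1/3) = 1. Collecting the sign flips along the way, the symbol is -1.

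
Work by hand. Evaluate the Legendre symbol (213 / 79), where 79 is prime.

First reduce: 213 ≡ 55 (mod 79).
Reciprocity: 55 ≡ 3 and 79 ≡ 3 (mod 4), so (55/79) = −(79/55).
Reduce top mod 55: now compute (24/55).
Pull out 2^3: since 55 ≡ 7 (mod 8), (2/55) = +1, so (2/55)^3 = +1.
Reciprocity: 3 ≡ 3 and 55 ≡ 3 (mod 4), so (3/55) = −(55/3).
Reduce top mod 3: now compute (1/3).
Reached (1/3) = 1. Collecting the sign flips along the way, the symbol is +1.

1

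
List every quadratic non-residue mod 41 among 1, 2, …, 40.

3, 6, 7, 11, 12, 13, 14, 15, 17, 19, 22, 24, 26, 27, 28, 29, 30, 34, 35, 38

Square k = 1,…,20 (k and 41−k give the same square):
1²=1, 2²=4, 3²=9, 4²=16, 5²=25, 6²=36, 7²≡8, 8²≡23, 9²≡40, 10²≡18, 11²≡39, 12²≡21, 13²≡5, 14²≡32, 15²≡20, 16²≡10, 17²≡2, 18²≡37, 19²≡33, 20²≡31 (mod 41).
The residues are {1, 2, 4, 5, 8, 9, 10, 16, 18, 20, 21, 23, 25, 31, 32, 33, 36, 37, 39, 40}; the non-residues are the remaining 20 nonzero classes.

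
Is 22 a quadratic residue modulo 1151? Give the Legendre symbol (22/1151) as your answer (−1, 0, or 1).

1

Pull out 2: since 1151 ≡ 7 (mod 8), (2/1151) = +1.
Reciprocity: 11 ≡ 3 and 1151 ≡ 3 (mod 4), so (11/1151) = −(1151/11).
Reduce top mod 11: now compute (7/11).
Reciprocity: 7 ≡ 3 and 11 ≡ 3 (mod 4), so (7/11) = −(11/7).
Reduce top mod 7: now compute (4/7).
Pull out 2^2: since 7 ≡ 7 (mod 8), (2/7) = +1, so (2/7)^2 = +1.
Reached (1/7) = 1. Collecting the sign flips along the way, the symbol is +1.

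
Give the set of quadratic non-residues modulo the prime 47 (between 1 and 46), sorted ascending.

5 10 11 13 15 19 20 22 23 26 29 30 31 33 35 38 39 40 41 43 44 45 46

Square k = 1,…,23 (k and 47−k give the same square):
1²=1, 2²=4, 3²=9, 4²=16, 5²=25, 6²=36, 7²≡2, 8²≡17, 9²≡34, 10²≡6, 11²≡27, 12²≡3, 13²≡28, 14²≡8, 15²≡37, 16²≡21, 17²≡7, 18²≡42, 19²≡32, 20²≡24, 21²≡18, 22²≡14, 23²≡12 (mod 47).
The residues are {1, 2, 3, 4, 6, 7, 8, 9, 12, 14, 16, 17, 18, 21, 24, 25, 27, 28, 32, 34, 36, 37, 42}; the non-residues are the remaining 23 nonzero classes.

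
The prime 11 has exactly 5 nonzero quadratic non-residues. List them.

Square k = 1,…,5 (k and 11−k give the same square):
1²=1, 2²=4, 3²=9, 4²≡5, 5²≡3 (mod 11).
The residues are {1, 3, 4, 5, 9}; the non-residues are the remaining 5 nonzero classes.

2, 6, 7, 8, 10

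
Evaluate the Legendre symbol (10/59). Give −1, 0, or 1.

Euler's criterion: (10/59) ≡ 10^29 (mod 59).
10^2 ≡ 41 (mod 59)
10^4 ≡ 29 (mod 59)
10^8 ≡ 15 (mod 59)
10^16 ≡ 48 (mod 59)
10^29 = 10^(16+8+4+1) ≡ 58 (mod 59).
Result is 58 ≡ −1, so (10/59) = −1.

-1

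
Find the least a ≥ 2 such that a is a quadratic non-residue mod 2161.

(2/2161) = +1, so 2 is a residue.
(3/2161) = +1, so 3 is a residue.
(4/2161) = +1, so 4 is a residue.
(5/2161) = +1, so 5 is a residue.
(6/2161) = +1, so 6 is a residue.
(7/2161) = −1, so 7 is the smallest positive non-residue mod 2161.

7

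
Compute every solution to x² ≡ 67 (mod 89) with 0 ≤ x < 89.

44, 45

89 ≡ 1 (mod 4), so we find a root by search.
Trying successive values, 44² = 1936 ≡ 67 (mod 89). The other root is 89 − 44 = 45.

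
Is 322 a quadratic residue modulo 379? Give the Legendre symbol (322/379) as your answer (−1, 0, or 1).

1

Pull out 2: since 379 ≡ 3 (mod 8), (2/379) = -1.
Reciprocity: 161 ≡ 1 and 379 ≡ 3 (mod 4), so (161/379) = +(379/161).
Reduce top mod 161: now compute (57/161).
Reciprocity: 57 ≡ 1 and 161 ≡ 1 (mod 4), so (57/161) = +(161/57).
Reduce top mod 57: now compute (47/57).
Reciprocity: 47 ≡ 3 and 57 ≡ 1 (mod 4), so (47/57) = +(57/47).
Reduce top mod 47: now compute (10/47).
Pull out 2: since 47 ≡ 7 (mod 8), (2/47) = +1.
Reciprocity: 5 ≡ 1 and 47 ≡ 3 (mod 4), so (5/47) = +(47/5).
Reduce top mod 5: now compute (2/5).
Pull out 2: since 5 ≡ 5 (mod 8), (2/5) = -1.
Reached (1/5) = 1. Collecting the sign flips along the way, the symbol is +1.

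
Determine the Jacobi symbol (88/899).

Pull out 2^3: since 899 ≡ 3 (mod 8), (2/899) = -1, so (2/899)^3 = -1.
Reciprocity: 11 ≡ 3 and 899 ≡ 3 (mod 4), so (11/899) = −(899/11).
Reduce top mod 11: now compute (8/11).
Pull out 2^3: since 11 ≡ 3 (mod 8), (2/11) = -1, so (2/11)^3 = -1.
Reached (1/11) = 1. Collecting the sign flips along the way, the symbol is -1.

-1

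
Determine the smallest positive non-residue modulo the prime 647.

(2/647) = +1, so 2 is a residue.
(3/647) = +1, so 3 is a residue.
(4/647) = +1, so 4 is a residue.
(5/647) = −1, so 5 is the smallest positive non-residue mod 647.

5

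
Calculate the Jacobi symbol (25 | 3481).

Reciprocity: 25 ≡ 1 and 3481 ≡ 1 (mod 4), so (25/3481) = +(3481/25).
Reduce top mod 25: now compute (6/25).
Pull out 2: since 25 ≡ 1 (mod 8), (2/25) = +1.
Reciprocity: 3 ≡ 3 and 25 ≡ 1 (mod 4), so (3/25) = +(25/3).
Reduce top mod 3: now compute (1/3).
Reached (1/3) = 1. Collecting the sign flips along the way, the symbol is +1.

1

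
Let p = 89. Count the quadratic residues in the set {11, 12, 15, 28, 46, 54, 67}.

2

(11/89) = +1 → QR.
(12/89) = -1 → non-residue.
(15/89) = -1 → non-residue.
(28/89) = -1 → non-residue.
(46/89) = -1 → non-residue.
(54/89) = -1 → non-residue.
(67/89) = +1 → QR.
Total quadratic residues among the 7: 2.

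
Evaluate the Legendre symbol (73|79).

Euler's criterion: (73/79) ≡ 73^39 (mod 79).
73^2 ≡ 36 (mod 79)
73^4 ≡ 32 (mod 79)
73^8 ≡ 76 (mod 79)
73^16 ≡ 9 (mod 79)
73^32 ≡ 2 (mod 79)
73^39 = 73^(32+4+2+1) ≡ 1 (mod 79).
Result is 1, so (73/79) = 1.

1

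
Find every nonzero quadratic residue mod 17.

Square k = 1,…,8 (k and 17−k give the same square):
1²=1, 2²=4, 3²=9, 4²=16, 5²≡8, 6²≡2, 7²≡15, 8²≡13 (mod 17).
So the quadratic residues mod 17 are {1, 2, 4, 8, 9, 13, 15, 16}.

1, 2, 4, 8, 9, 13, 15, 16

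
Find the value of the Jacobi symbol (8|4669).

-1

Pull out 2^3: since 4669 ≡ 5 (mod 8), (2/4669) = -1, so (2/4669)^3 = -1.
Reached (1/4669) = 1. Collecting the sign flips along the way, the symbol is -1.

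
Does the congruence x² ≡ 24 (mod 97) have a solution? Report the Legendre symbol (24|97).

Euler's criterion: (24/97) ≡ 24^48 (mod 97).
24^2 ≡ 91 (mod 97)
24^4 ≡ 36 (mod 97)
24^8 ≡ 35 (mod 97)
24^16 ≡ 61 (mod 97)
24^32 ≡ 35 (mod 97)
24^48 = 24^(32+16) ≡ 1 (mod 97).
Result is 1, so (24/97) = 1.

1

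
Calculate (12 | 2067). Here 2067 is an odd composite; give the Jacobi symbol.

Pull out 2^2: since 2067 ≡ 3 (mod 8), (2/2067) = -1, so (2/2067)^2 = +1.
Reciprocity: 3 ≡ 3 and 2067 ≡ 3 (mod 4), so (3/2067) = −(2067/3).
Reduce top mod 3: now compute (0/3).
Top reduces to 0: gcd > 1, so the symbol is 0.

0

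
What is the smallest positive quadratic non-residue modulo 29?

2

(2/29) = −1, so 2 is the smallest positive non-residue mod 29.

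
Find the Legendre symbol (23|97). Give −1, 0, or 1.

Reciprocity: 23 ≡ 3 and 97 ≡ 1 (mod 4), so (23/97) = +(97/23).
Reduce top mod 23: now compute (5/23).
Reciprocity: 5 ≡ 1 and 23 ≡ 3 (mod 4), so (5/23) = +(23/5).
Reduce top mod 5: now compute (3/5).
Reciprocity: 3 ≡ 3 and 5 ≡ 1 (mod 4), so (3/5) = +(5/3).
Reduce top mod 3: now compute (2/3).
Pull out 2: since 3 ≡ 3 (mod 8), (2/3) = -1.
Reached (1/3) = 1. Collecting the sign flips along the way, the symbol is -1.

-1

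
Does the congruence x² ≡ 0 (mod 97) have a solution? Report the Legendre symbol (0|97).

0

Top reduces to 0: gcd > 1, so the symbol is 0.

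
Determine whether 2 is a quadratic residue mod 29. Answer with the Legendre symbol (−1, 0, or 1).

Pull out 2: since 29 ≡ 5 (mod 8), (2/29) = -1.
Reached (1/29) = 1. Collecting the sign flips along the way, the symbol is -1.

-1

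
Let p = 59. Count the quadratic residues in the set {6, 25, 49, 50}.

2

(6/59) = -1 → non-residue.
(25/59) = +1 → QR.
(49/59) = +1 → QR.
(50/59) = -1 → non-residue.
Total quadratic residues among the 4: 2.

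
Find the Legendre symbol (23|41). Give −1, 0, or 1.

Reciprocity: 23 ≡ 3 and 41 ≡ 1 (mod 4), so (23/41) = +(41/23).
Reduce top mod 23: now compute (18/23).
Pull out 2: since 23 ≡ 7 (mod 8), (2/23) = +1.
Reciprocity: 9 ≡ 1 and 23 ≡ 3 (mod 4), so (9/23) = +(23/9).
Reduce top mod 9: now compute (5/9).
Reciprocity: 5 ≡ 1 and 9 ≡ 1 (mod 4), so (5/9) = +(9/5).
Reduce top mod 5: now compute (4/5).
Pull out 2^2: since 5 ≡ 5 (mod 8), (2/5) = -1, so (2/5)^2 = +1.
Reached (1/5) = 1. Collecting the sign flips along the way, the symbol is +1.

1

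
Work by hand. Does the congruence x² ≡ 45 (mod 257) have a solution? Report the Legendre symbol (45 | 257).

Reciprocity: 45 ≡ 1 and 257 ≡ 1 (mod 4), so (45/257) = +(257/45).
Reduce top mod 45: now compute (32/45).
Pull out 2^5: since 45 ≡ 5 (mod 8), (2/45) = -1, so (2/45)^5 = -1.
Reached (1/45) = 1. Collecting the sign flips along the way, the symbol is -1.

-1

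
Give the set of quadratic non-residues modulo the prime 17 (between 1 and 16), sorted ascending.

Square k = 1,…,8 (k and 17−k give the same square):
1²=1, 2²=4, 3²=9, 4²=16, 5²≡8, 6²≡2, 7²≡15, 8²≡13 (mod 17).
The residues are {1, 2, 4, 8, 9, 13, 15, 16}; the non-residues are the remaining 8 nonzero classes.

3, 5, 6, 7, 10, 11, 12, 14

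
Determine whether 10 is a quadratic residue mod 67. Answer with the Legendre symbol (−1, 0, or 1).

1

Euler's criterion: (10/67) ≡ 10^33 (mod 67).
10^2 ≡ 33 (mod 67)
10^4 ≡ 17 (mod 67)
10^8 ≡ 21 (mod 67)
10^16 ≡ 39 (mod 67)
10^32 ≡ 47 (mod 67)
10^33 = 10^(32+1) ≡ 1 (mod 67).
Result is 1, so (10/67) = 1.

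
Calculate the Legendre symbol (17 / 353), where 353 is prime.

1

Reciprocity: 17 ≡ 1 and 353 ≡ 1 (mod 4), so (17/353) = +(353/17).
Reduce top mod 17: now compute (13/17).
Reciprocity: 13 ≡ 1 and 17 ≡ 1 (mod 4), so (13/17) = +(17/13).
Reduce top mod 13: now compute (4/13).
Pull out 2^2: since 13 ≡ 5 (mod 8), (2/13) = -1, so (2/13)^2 = +1.
Reached (1/13) = 1. Collecting the sign flips along the way, the symbol is +1.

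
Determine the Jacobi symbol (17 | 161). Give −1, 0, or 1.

1

Reciprocity: 17 ≡ 1 and 161 ≡ 1 (mod 4), so (17/161) = +(161/17).
Reduce top mod 17: now compute (8/17).
Pull out 2^3: since 17 ≡ 1 (mod 8), (2/17) = +1, so (2/17)^3 = +1.
Reached (1/17) = 1. Collecting the sign flips along the way, the symbol is +1.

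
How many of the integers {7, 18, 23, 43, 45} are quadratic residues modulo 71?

3

(7/71) = -1 → non-residue.
(18/71) = +1 → QR.
(23/71) = -1 → non-residue.
(43/71) = +1 → QR.
(45/71) = +1 → QR.
Total quadratic residues among the 5: 3.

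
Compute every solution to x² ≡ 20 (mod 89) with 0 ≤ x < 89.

89 ≡ 1 (mod 4), so we find a root by search.
Trying successive values, 38² = 1444 ≡ 20 (mod 89). The other root is 89 − 38 = 51.

38, 51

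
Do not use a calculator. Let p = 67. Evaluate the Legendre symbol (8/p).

-1

Pull out 2^3: since 67 ≡ 3 (mod 8), (2/67) = -1, so (2/67)^3 = -1.
Reached (1/67) = 1. Collecting the sign flips along the way, the symbol is -1.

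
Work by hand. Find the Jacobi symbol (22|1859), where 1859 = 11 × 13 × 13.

0

Pull out 2: since 1859 ≡ 3 (mod 8), (2/1859) = -1.
Reciprocity: 11 ≡ 3 and 1859 ≡ 3 (mod 4), so (11/1859) = −(1859/11).
Reduce top mod 11: now compute (0/11).
Top reduces to 0: gcd > 1, so the symbol is 0.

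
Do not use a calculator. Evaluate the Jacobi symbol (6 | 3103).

-1

Pull out 2: since 3103 ≡ 7 (mod 8), (2/3103) = +1.
Reciprocity: 3 ≡ 3 and 3103 ≡ 3 (mod 4), so (3/3103) = −(3103/3).
Reduce top mod 3: now compute (1/3).
Reached (1/3) = 1. Collecting the sign flips along the way, the symbol is -1.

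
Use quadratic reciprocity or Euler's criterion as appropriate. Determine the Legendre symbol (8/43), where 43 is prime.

Pull out 2^3: since 43 ≡ 3 (mod 8), (2/43) = -1, so (2/43)^3 = -1.
Reached (1/43) = 1. Collecting the sign flips along the way, the symbol is -1.

-1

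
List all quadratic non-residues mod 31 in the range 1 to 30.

Square k = 1,…,15 (k and 31−k give the same square):
1²=1, 2²=4, 3²=9, 4²=16, 5²=25, 6²≡5, 7²≡18, 8²≡2, 9²≡19, 10²≡7, 11²≡28, 12²≡20, 13²≡14, 14²≡10, 15²≡8 (mod 31).
The residues are {1, 2, 4, 5, 7, 8, 9, 10, 14, 16, 18, 19, 20, 25, 28}; the non-residues are the remaining 15 nonzero classes.

3 6 11 12 13 15 17 21 22 23 24 26 27 29 30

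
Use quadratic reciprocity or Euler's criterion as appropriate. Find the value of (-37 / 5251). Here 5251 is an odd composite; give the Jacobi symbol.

First reduce: -37 ≡ 5214 (mod 5251).
Pull out 2: since 5251 ≡ 3 (mod 8), (2/5251) = -1.
Reciprocity: 2607 ≡ 3 and 5251 ≡ 3 (mod 4), so (2607/5251) = −(5251/2607).
Reduce top mod 2607: now compute (37/2607).
Reciprocity: 37 ≡ 1 and 2607 ≡ 3 (mod 4), so (37/2607) = +(2607/37).
Reduce top mod 37: now compute (17/37).
Reciprocity: 17 ≡ 1 and 37 ≡ 1 (mod 4), so (17/37) = +(37/17).
Reduce top mod 17: now compute (3/17).
Reciprocity: 3 ≡ 3 and 17 ≡ 1 (mod 4), so (3/17) = +(17/3).
Reduce top mod 3: now compute (2/3).
Pull out 2: since 3 ≡ 3 (mod 8), (2/3) = -1.
Reached (1/3) = 1. Collecting the sign flips along the way, the symbol is -1.

-1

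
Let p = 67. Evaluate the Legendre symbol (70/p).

-1

First reduce: 70 ≡ 3 (mod 67).
Reciprocity: 3 ≡ 3 and 67 ≡ 3 (mod 4), so (3/67) = −(67/3).
Reduce top mod 3: now compute (1/3).
Reached (1/3) = 1. Collecting the sign flips along the way, the symbol is -1.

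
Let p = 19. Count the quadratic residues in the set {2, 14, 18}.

(2/19) = -1 → non-residue.
(14/19) = -1 → non-residue.
(18/19) = -1 → non-residue.
Total quadratic residues among the 3: 0.

0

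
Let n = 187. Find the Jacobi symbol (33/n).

Reciprocity: 33 ≡ 1 and 187 ≡ 3 (mod 4), so (33/187) = +(187/33).
Reduce top mod 33: now compute (22/33).
Pull out 2: since 33 ≡ 1 (mod 8), (2/33) = +1.
Reciprocity: 11 ≡ 3 and 33 ≡ 1 (mod 4), so (11/33) = +(33/11).
Reduce top mod 11: now compute (0/11).
Top reduces to 0: gcd > 1, so the symbol is 0.

0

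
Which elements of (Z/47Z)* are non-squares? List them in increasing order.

Square k = 1,…,23 (k and 47−k give the same square):
1²=1, 2²=4, 3²=9, 4²=16, 5²=25, 6²=36, 7²≡2, 8²≡17, 9²≡34, 10²≡6, 11²≡27, 12²≡3, 13²≡28, 14²≡8, 15²≡37, 16²≡21, 17²≡7, 18²≡42, 19²≡32, 20²≡24, 21²≡18, 22²≡14, 23²≡12 (mod 47).
The residues are {1, 2, 3, 4, 6, 7, 8, 9, 12, 14, 16, 17, 18, 21, 24, 25, 27, 28, 32, 34, 36, 37, 42}; the non-residues are the remaining 23 nonzero classes.

5 10 11 13 15 19 20 22 23 26 29 30 31 33 35 38 39 40 41 43 44 45 46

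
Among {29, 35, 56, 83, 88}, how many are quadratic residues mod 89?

1

(29/89) = -1 → non-residue.
(35/89) = -1 → non-residue.
(56/89) = -1 → non-residue.
(83/89) = -1 → non-residue.
(88/89) = +1 → QR.
Total quadratic residues among the 5: 1.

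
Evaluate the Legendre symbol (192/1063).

Euler's criterion: (192/1063) ≡ 192^531 (mod 1063).
192^2 ≡ 722 (mod 1063)
192^4 ≡ 414 (mod 1063)
192^8 ≡ 253 (mod 1063)
192^16 ≡ 229 (mod 1063)
192^32 ≡ 354 (mod 1063)
192^64 ≡ 945 (mod 1063)
192^128 ≡ 105 (mod 1063)
192^256 ≡ 395 (mod 1063)
192^512 ≡ 827 (mod 1063)
192^531 = 192^(512+16+2+1) ≡ 1062 (mod 1063).
Result is 1062 ≡ −1, so (192/1063) = −1.

-1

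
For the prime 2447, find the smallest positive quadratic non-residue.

5

(2/2447) = +1, so 2 is a residue.
(3/2447) = +1, so 3 is a residue.
(4/2447) = +1, so 4 is a residue.
(5/2447) = −1, so 5 is the smallest positive non-residue mod 2447.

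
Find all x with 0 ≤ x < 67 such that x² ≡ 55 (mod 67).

16, 51

Since 67 ≡ 3 (mod 4), a square root of 55 is 55^((67+1)/4) = 55^17 mod 67.
Repeated squaring: 55^2≡10, 55^4≡33, 55^8≡17, 55^16≡21 (mod 67).
55^17 = 55^(16+1) ≡ 16 (mod 67).
Check: 16² = 256 ≡ 55 (mod 67). The two roots are 16 and 51.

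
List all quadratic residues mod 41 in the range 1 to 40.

Square k = 1,…,20 (k and 41−k give the same square):
1²=1, 2²=4, 3²=9, 4²=16, 5²=25, 6²=36, 7²≡8, 8²≡23, 9²≡40, 10²≡18, 11²≡39, 12²≡21, 13²≡5, 14²≡32, 15²≡20, 16²≡10, 17²≡2, 18²≡37, 19²≡33, 20²≡31 (mod 41).
So the quadratic residues mod 41 are {1, 2, 4, 5, 8, 9, 10, 16, 18, 20, 21, 23, 25, 31, 32, 33, 36, 37, 39, 40}.

1 2 4 5 8 9 10 16 18 20 21 23 25 31 32 33 36 37 39 40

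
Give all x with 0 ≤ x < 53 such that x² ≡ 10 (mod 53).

13, 40

53 ≡ 1 (mod 4), so we find a root by search.
Trying successive values, 13² = 169 ≡ 10 (mod 53). The other root is 53 − 13 = 40.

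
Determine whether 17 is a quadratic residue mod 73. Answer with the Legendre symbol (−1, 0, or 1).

-1

Euler's criterion: (17/73) ≡ 17^36 (mod 73).
17^2 ≡ 70 (mod 73)
17^4 ≡ 9 (mod 73)
17^8 ≡ 8 (mod 73)
17^16 ≡ 64 (mod 73)
17^32 ≡ 8 (mod 73)
17^36 = 17^(32+4) ≡ 72 (mod 73).
Result is 72 ≡ −1, so (17/73) = −1.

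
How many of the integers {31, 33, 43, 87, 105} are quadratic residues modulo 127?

(31/127) = +1 → QR.
(33/127) = -1 → non-residue.
(43/127) = -1 → non-residue.
(87/127) = +1 → QR.
(105/127) = -1 → non-residue.
Total quadratic residues among the 5: 2.

2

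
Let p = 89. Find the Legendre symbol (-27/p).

-1

Euler's criterion: (-27/89) ≡ 62^44 (mod 89).
62^2 ≡ 17 (mod 89)
62^4 ≡ 22 (mod 89)
62^8 ≡ 39 (mod 89)
62^16 ≡ 8 (mod 89)
62^32 ≡ 64 (mod 89)
62^44 = 62^(32+8+4) ≡ 88 (mod 89).
Result is 88 ≡ −1, so (-27/89) = −1.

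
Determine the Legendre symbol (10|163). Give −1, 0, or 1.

Pull out 2: since 163 ≡ 3 (mod 8), (2/163) = -1.
Reciprocity: 5 ≡ 1 and 163 ≡ 3 (mod 4), so (5/163) = +(163/5).
Reduce top mod 5: now compute (3/5).
Reciprocity: 3 ≡ 3 and 5 ≡ 1 (mod 4), so (3/5) = +(5/3).
Reduce top mod 3: now compute (2/3).
Pull out 2: since 3 ≡ 3 (mod 8), (2/3) = -1.
Reached (1/3) = 1. Collecting the sign flips along the way, the symbol is +1.

1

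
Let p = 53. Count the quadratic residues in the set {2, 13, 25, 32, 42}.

(2/53) = -1 → non-residue.
(13/53) = +1 → QR.
(25/53) = +1 → QR.
(32/53) = -1 → non-residue.
(42/53) = +1 → QR.
Total quadratic residues among the 5: 3.

3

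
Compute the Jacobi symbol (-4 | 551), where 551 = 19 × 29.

-1

First reduce: -4 ≡ 547 (mod 551).
Reciprocity: 547 ≡ 3 and 551 ≡ 3 (mod 4), so (547/551) = −(551/547).
Reduce top mod 547: now compute (4/547).
Pull out 2^2: since 547 ≡ 3 (mod 8), (2/547) = -1, so (2/547)^2 = +1.
Reached (1/547) = 1. Collecting the sign flips along the way, the symbol is -1.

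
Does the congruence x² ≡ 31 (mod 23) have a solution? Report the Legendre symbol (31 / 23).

1

Euler's criterion: (31/23) ≡ 8^11 (mod 23).
8^2 ≡ 18 (mod 23)
8^4 ≡ 2 (mod 23)
8^8 ≡ 4 (mod 23)
8^11 = 8^(8+2+1) ≡ 1 (mod 23).
Result is 1, so (31/23) = 1.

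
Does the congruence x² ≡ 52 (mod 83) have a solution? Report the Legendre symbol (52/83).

-1

Pull out 2^2: since 83 ≡ 3 (mod 8), (2/83) = -1, so (2/83)^2 = +1.
Reciprocity: 13 ≡ 1 and 83 ≡ 3 (mod 4), so (13/83) = +(83/13).
Reduce top mod 13: now compute (5/13).
Reciprocity: 5 ≡ 1 and 13 ≡ 1 (mod 4), so (5/13) = +(13/5).
Reduce top mod 5: now compute (3/5).
Reciprocity: 3 ≡ 3 and 5 ≡ 1 (mod 4), so (3/5) = +(5/3).
Reduce top mod 3: now compute (2/3).
Pull out 2: since 3 ≡ 3 (mod 8), (2/3) = -1.
Reached (1/3) = 1. Collecting the sign flips along the way, the symbol is -1.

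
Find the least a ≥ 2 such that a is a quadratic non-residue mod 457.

5

(2/457) = +1, so 2 is a residue.
(3/457) = +1, so 3 is a residue.
(4/457) = +1, so 4 is a residue.
(5/457) = −1, so 5 is the smallest positive non-residue mod 457.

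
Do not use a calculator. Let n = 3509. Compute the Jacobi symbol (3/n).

Reciprocity: 3 ≡ 3 and 3509 ≡ 1 (mod 4), so (3/3509) = +(3509/3).
Reduce top mod 3: now compute (2/3).
Pull out 2: since 3 ≡ 3 (mod 8), (2/3) = -1.
Reached (1/3) = 1. Collecting the sign flips along the way, the symbol is -1.

-1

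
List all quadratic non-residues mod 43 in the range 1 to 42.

2,3,5,7,8,12,18,19,20,22,26,27,28,29,30,32,33,34,37,39,42

Square k = 1,…,21 (k and 43−k give the same square):
1²=1, 2²=4, 3²=9, 4²=16, 5²=25, 6²=36, 7²≡6, 8²≡21, 9²≡38, 10²≡14, 11²≡35, 12²≡15, 13²≡40, 14²≡24, 15²≡10, 16²≡41, 17²≡31, 18²≡23, 19²≡17, 20²≡13, 21²≡11 (mod 43).
The residues are {1, 4, 6, 9, 10, 11, 13, 14, 15, 16, 17, 21, 23, 24, 25, 31, 35, 36, 38, 40, 41}; the non-residues are the remaining 21 nonzero classes.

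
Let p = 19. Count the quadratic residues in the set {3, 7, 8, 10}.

1

(3/19) = -1 → non-residue.
(7/19) = +1 → QR.
(8/19) = -1 → non-residue.
(10/19) = -1 → non-residue.
Total quadratic residues among the 4: 1.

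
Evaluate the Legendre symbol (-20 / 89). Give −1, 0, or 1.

First reduce: -20 ≡ 69 (mod 89).
Reciprocity: 69 ≡ 1 and 89 ≡ 1 (mod 4), so (69/89) = +(89/69).
Reduce top mod 69: now compute (20/69).
Pull out 2^2: since 69 ≡ 5 (mod 8), (2/69) = -1, so (2/69)^2 = +1.
Reciprocity: 5 ≡ 1 and 69 ≡ 1 (mod 4), so (5/69) = +(69/5).
Reduce top mod 5: now compute (4/5).
Pull out 2^2: since 5 ≡ 5 (mod 8), (2/5) = -1, so (2/5)^2 = +1.
Reached (1/5) = 1. Collecting the sign flips along the way, the symbol is +1.

1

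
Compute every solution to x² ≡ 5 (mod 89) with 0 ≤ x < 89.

19, 70

89 ≡ 1 (mod 4), so we find a root by search.
Trying successive values, 19² = 361 ≡ 5 (mod 89). The other root is 89 − 19 = 70.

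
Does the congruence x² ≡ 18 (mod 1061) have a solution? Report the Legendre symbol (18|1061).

Euler's criterion: (18/1061) ≡ 18^530 (mod 1061).
18^2 ≡ 324 (mod 1061)
18^4 ≡ 998 (mod 1061)
18^8 ≡ 786 (mod 1061)
18^16 ≡ 294 (mod 1061)
18^32 ≡ 495 (mod 1061)
18^64 ≡ 995 (mod 1061)
18^128 ≡ 112 (mod 1061)
18^256 ≡ 873 (mod 1061)
18^512 ≡ 331 (mod 1061)
18^530 = 18^(512+16+2) ≡ 1060 (mod 1061).
Result is 1060 ≡ −1, so (18/1061) = −1.

-1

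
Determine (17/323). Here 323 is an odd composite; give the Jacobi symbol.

0

Reciprocity: 17 ≡ 1 and 323 ≡ 3 (mod 4), so (17/323) = +(323/17).
Reduce top mod 17: now compute (0/17).
Top reduces to 0: gcd > 1, so the symbol is 0.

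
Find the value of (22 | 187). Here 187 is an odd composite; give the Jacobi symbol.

Pull out 2: since 187 ≡ 3 (mod 8), (2/187) = -1.
Reciprocity: 11 ≡ 3 and 187 ≡ 3 (mod 4), so (11/187) = −(187/11).
Reduce top mod 11: now compute (0/11).
Top reduces to 0: gcd > 1, so the symbol is 0.

0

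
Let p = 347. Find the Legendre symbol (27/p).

1

Reciprocity: 27 ≡ 3 and 347 ≡ 3 (mod 4), so (27/347) = −(347/27).
Reduce top mod 27: now compute (23/27).
Reciprocity: 23 ≡ 3 and 27 ≡ 3 (mod 4), so (23/27) = −(27/23).
Reduce top mod 23: now compute (4/23).
Pull out 2^2: since 23 ≡ 7 (mod 8), (2/23) = +1, so (2/23)^2 = +1.
Reached (1/23) = 1. Collecting the sign flips along the way, the symbol is +1.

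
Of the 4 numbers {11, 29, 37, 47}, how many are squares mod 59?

(11/59) = -1 → non-residue.
(29/59) = +1 → QR.
(37/59) = -1 → non-residue.
(47/59) = -1 → non-residue.
Total quadratic residues among the 4: 1.

1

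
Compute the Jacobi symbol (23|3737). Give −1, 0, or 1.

-1

Reciprocity: 23 ≡ 3 and 3737 ≡ 1 (mod 4), so (23/3737) = +(3737/23).
Reduce top mod 23: now compute (11/23).
Reciprocity: 11 ≡ 3 and 23 ≡ 3 (mod 4), so (11/23) = −(23/11).
Reduce top mod 11: now compute (1/11).
Reached (1/11) = 1. Collecting the sign flips along the way, the symbol is -1.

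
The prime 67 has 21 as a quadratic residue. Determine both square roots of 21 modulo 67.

17, 50

Since 67 ≡ 3 (mod 4), a square root of 21 is 21^((67+1)/4) = 21^17 mod 67.
Repeated squaring: 21^2≡39, 21^4≡47, 21^8≡65, 21^16≡4 (mod 67).
21^17 = 21^(16+1) ≡ 17 (mod 67).
Check: 17² = 289 ≡ 21 (mod 67). The two roots are 17 and 50.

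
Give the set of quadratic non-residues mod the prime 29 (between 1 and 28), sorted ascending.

Square k = 1,…,14 (k and 29−k give the same square):
1²=1, 2²=4, 3²=9, 4²=16, 5²=25, 6²≡7, 7²≡20, 8²≡6, 9²≡23, 10²≡13, 11²≡5, 12²≡28, 13²≡24, 14²≡22 (mod 29).
The residues are {1, 4, 5, 6, 7, 9, 13, 16, 20, 22, 23, 24, 25, 28}; the non-residues are the remaining 14 nonzero classes.

2, 3, 8, 10, 11, 12, 14, 15, 17, 18, 19, 21, 26, 27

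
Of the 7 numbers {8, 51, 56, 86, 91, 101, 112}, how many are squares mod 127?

(8/127) = +1 → QR.
(51/127) = -1 → non-residue.
(56/127) = -1 → non-residue.
(86/127) = -1 → non-residue.
(91/127) = -1 → non-residue.
(101/127) = -1 → non-residue.
(112/127) = -1 → non-residue.
Total quadratic residues among the 7: 1.

1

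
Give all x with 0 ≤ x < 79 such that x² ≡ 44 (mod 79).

26, 53

Since 79 ≡ 3 (mod 4), a square root of 44 is 44^((79+1)/4) = 44^20 mod 79.
Repeated squaring: 44^2≡40, 44^4≡20, 44^8≡5, 44^16≡25 (mod 79).
44^20 = 44^(16+4) ≡ 26 (mod 79).
Check: 26² = 676 ≡ 44 (mod 79). The two roots are 26 and 53.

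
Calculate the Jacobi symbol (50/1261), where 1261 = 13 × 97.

Pull out 2: since 1261 ≡ 5 (mod 8), (2/1261) = -1.
Reciprocity: 25 ≡ 1 and 1261 ≡ 1 (mod 4), so (25/1261) = +(1261/25).
Reduce top mod 25: now compute (11/25).
Reciprocity: 11 ≡ 3 and 25 ≡ 1 (mod 4), so (11/25) = +(25/11).
Reduce top mod 11: now compute (3/11).
Reciprocity: 3 ≡ 3 and 11 ≡ 3 (mod 4), so (3/11) = −(11/3).
Reduce top mod 3: now compute (2/3).
Pull out 2: since 3 ≡ 3 (mod 8), (2/3) = -1.
Reached (1/3) = 1. Collecting the sign flips along the way, the symbol is -1.

-1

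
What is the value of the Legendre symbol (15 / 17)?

Reciprocity: 15 ≡ 3 and 17 ≡ 1 (mod 4), so (15/17) = +(17/15).
Reduce top mod 15: now compute (2/15).
Pull out 2: since 15 ≡ 7 (mod 8), (2/15) = +1.
Reached (1/15) = 1. Collecting the sign flips along the way, the symbol is +1.

1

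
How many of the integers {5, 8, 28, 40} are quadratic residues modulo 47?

(5/47) = -1 → non-residue.
(8/47) = +1 → QR.
(28/47) = +1 → QR.
(40/47) = -1 → non-residue.
Total quadratic residues among the 4: 2.

2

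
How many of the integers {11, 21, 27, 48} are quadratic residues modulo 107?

(11/107) = +1 → QR.
(21/107) = -1 → non-residue.
(27/107) = +1 → QR.
(48/107) = +1 → QR.
Total quadratic residues among the 4: 3.

3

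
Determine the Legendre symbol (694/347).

0

First reduce: 694 ≡ 0 (mod 347).
Top reduces to 0: gcd > 1, so the symbol is 0.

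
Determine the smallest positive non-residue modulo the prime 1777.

(2/1777) = +1, so 2 is a residue.
(3/1777) = +1, so 3 is a residue.
(4/1777) = +1, so 4 is a residue.
(5/1777) = −1, so 5 is the smallest positive non-residue mod 1777.

5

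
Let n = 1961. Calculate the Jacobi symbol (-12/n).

-1

First reduce: -12 ≡ 1949 (mod 1961).
Reciprocity: 1949 ≡ 1 and 1961 ≡ 1 (mod 4), so (1949/1961) = +(1961/1949).
Reduce top mod 1949: now compute (12/1949).
Pull out 2^2: since 1949 ≡ 5 (mod 8), (2/1949) = -1, so (2/1949)^2 = +1.
Reciprocity: 3 ≡ 3 and 1949 ≡ 1 (mod 4), so (3/1949) = +(1949/3).
Reduce top mod 3: now compute (2/3).
Pull out 2: since 3 ≡ 3 (mod 8), (2/3) = -1.
Reached (1/3) = 1. Collecting the sign flips along the way, the symbol is -1.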